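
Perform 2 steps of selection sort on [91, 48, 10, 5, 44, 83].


Initial: [91, 48, 10, 5, 44, 83]
Step 1: min=5 at 3
  Swap: [5, 48, 10, 91, 44, 83]
Step 2: min=10 at 2
  Swap: [5, 10, 48, 91, 44, 83]

After 2 steps: [5, 10, 48, 91, 44, 83]


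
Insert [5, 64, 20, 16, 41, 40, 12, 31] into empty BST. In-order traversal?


Insert 5: root
Insert 64: R from 5
Insert 20: R from 5 -> L from 64
Insert 16: R from 5 -> L from 64 -> L from 20
Insert 41: R from 5 -> L from 64 -> R from 20
Insert 40: R from 5 -> L from 64 -> R from 20 -> L from 41
Insert 12: R from 5 -> L from 64 -> L from 20 -> L from 16
Insert 31: R from 5 -> L from 64 -> R from 20 -> L from 41 -> L from 40

In-order: [5, 12, 16, 20, 31, 40, 41, 64]


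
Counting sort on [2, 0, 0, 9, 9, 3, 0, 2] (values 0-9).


Input: [2, 0, 0, 9, 9, 3, 0, 2]
Counts: [3, 0, 2, 1, 0, 0, 0, 0, 0, 2]

Sorted: [0, 0, 0, 2, 2, 3, 9, 9]


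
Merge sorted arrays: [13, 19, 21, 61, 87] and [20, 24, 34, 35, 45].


Take 13 from A
Take 19 from A
Take 20 from B
Take 21 from A
Take 24 from B
Take 34 from B
Take 35 from B
Take 45 from B

Merged: [13, 19, 20, 21, 24, 34, 35, 45, 61, 87]


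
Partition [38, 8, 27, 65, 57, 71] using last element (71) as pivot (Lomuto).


Pivot: 71
  38 <= 71: advance i (no swap)
  8 <= 71: advance i (no swap)
  27 <= 71: advance i (no swap)
  65 <= 71: advance i (no swap)
  57 <= 71: advance i (no swap)
Place pivot at 5: [38, 8, 27, 65, 57, 71]

Partitioned: [38, 8, 27, 65, 57, 71]


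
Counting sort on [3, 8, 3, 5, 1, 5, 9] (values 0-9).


Input: [3, 8, 3, 5, 1, 5, 9]
Counts: [0, 1, 0, 2, 0, 2, 0, 0, 1, 1]

Sorted: [1, 3, 3, 5, 5, 8, 9]


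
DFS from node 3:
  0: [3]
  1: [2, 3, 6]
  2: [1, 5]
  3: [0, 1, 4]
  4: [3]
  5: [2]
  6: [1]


Visit 3, push [4, 1, 0]
Visit 0, push []
Visit 1, push [6, 2]
Visit 2, push [5]
Visit 5, push []
Visit 6, push []
Visit 4, push []

DFS order: [3, 0, 1, 2, 5, 6, 4]


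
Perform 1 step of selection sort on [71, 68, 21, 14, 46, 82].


Initial: [71, 68, 21, 14, 46, 82]
Step 1: min=14 at 3
  Swap: [14, 68, 21, 71, 46, 82]

After 1 step: [14, 68, 21, 71, 46, 82]


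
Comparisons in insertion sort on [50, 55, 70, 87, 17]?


Algorithm: insertion sort
Input: [50, 55, 70, 87, 17]
Sorted: [17, 50, 55, 70, 87]

7


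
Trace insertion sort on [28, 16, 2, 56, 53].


Initial: [28, 16, 2, 56, 53]
Insert 16: [16, 28, 2, 56, 53]
Insert 2: [2, 16, 28, 56, 53]
Insert 56: [2, 16, 28, 56, 53]
Insert 53: [2, 16, 28, 53, 56]

Sorted: [2, 16, 28, 53, 56]


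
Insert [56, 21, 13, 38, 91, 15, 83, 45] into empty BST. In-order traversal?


Insert 56: root
Insert 21: L from 56
Insert 13: L from 56 -> L from 21
Insert 38: L from 56 -> R from 21
Insert 91: R from 56
Insert 15: L from 56 -> L from 21 -> R from 13
Insert 83: R from 56 -> L from 91
Insert 45: L from 56 -> R from 21 -> R from 38

In-order: [13, 15, 21, 38, 45, 56, 83, 91]


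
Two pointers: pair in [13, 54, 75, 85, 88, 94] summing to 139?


lo=0(13)+hi=5(94)=107
lo=1(54)+hi=5(94)=148
lo=1(54)+hi=4(88)=142
lo=1(54)+hi=3(85)=139

Yes: 54+85=139


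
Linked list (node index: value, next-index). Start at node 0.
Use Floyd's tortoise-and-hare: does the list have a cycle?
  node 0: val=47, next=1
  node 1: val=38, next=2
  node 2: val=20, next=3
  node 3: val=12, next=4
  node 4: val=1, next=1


Floyd's tortoise (slow, +1) and hare (fast, +2):
  init: slow=0, fast=0
  step 1: slow=1, fast=2
  step 2: slow=2, fast=4
  step 3: slow=3, fast=2
  step 4: slow=4, fast=4
  slow == fast at node 4: cycle detected

Cycle: yes


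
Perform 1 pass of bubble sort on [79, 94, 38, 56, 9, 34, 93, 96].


Initial: [79, 94, 38, 56, 9, 34, 93, 96]
Pass 1: [79, 38, 56, 9, 34, 93, 94, 96] (5 swaps)

After 1 pass: [79, 38, 56, 9, 34, 93, 94, 96]


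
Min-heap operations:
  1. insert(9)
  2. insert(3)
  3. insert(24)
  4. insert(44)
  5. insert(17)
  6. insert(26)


insert(9) -> [9]
insert(3) -> [3, 9]
insert(24) -> [3, 9, 24]
insert(44) -> [3, 9, 24, 44]
insert(17) -> [3, 9, 24, 44, 17]
insert(26) -> [3, 9, 24, 44, 17, 26]

Final heap: [3, 9, 24, 44, 17, 26]


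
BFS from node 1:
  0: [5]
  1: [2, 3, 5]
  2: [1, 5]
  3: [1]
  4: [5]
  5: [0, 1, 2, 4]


Visit 1, enqueue [2, 3, 5]
Visit 2, enqueue []
Visit 3, enqueue []
Visit 5, enqueue [0, 4]
Visit 0, enqueue []
Visit 4, enqueue []

BFS order: [1, 2, 3, 5, 0, 4]


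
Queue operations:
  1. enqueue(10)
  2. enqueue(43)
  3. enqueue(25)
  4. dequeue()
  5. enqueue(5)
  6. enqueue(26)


enqueue(10) -> [10]
enqueue(43) -> [10, 43]
enqueue(25) -> [10, 43, 25]
dequeue()->10, [43, 25]
enqueue(5) -> [43, 25, 5]
enqueue(26) -> [43, 25, 5, 26]

Final queue: [43, 25, 5, 26]


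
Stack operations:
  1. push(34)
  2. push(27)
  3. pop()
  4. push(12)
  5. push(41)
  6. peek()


push(34) -> [34]
push(27) -> [34, 27]
pop()->27, [34]
push(12) -> [34, 12]
push(41) -> [34, 12, 41]
peek()->41

Final stack: [34, 12, 41]


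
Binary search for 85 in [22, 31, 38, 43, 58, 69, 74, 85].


Step 1: lo=0, hi=7, mid=3, val=43
Step 2: lo=4, hi=7, mid=5, val=69
Step 3: lo=6, hi=7, mid=6, val=74
Step 4: lo=7, hi=7, mid=7, val=85

Found at index 7


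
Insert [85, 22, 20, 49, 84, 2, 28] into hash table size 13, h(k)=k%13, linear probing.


Insert 85: h=7 -> slot 7
Insert 22: h=9 -> slot 9
Insert 20: h=7, 1 probes -> slot 8
Insert 49: h=10 -> slot 10
Insert 84: h=6 -> slot 6
Insert 2: h=2 -> slot 2
Insert 28: h=2, 1 probes -> slot 3

Table: [None, None, 2, 28, None, None, 84, 85, 20, 22, 49, None, None]


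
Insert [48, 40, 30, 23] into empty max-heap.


Insert 48: [48]
Insert 40: [48, 40]
Insert 30: [48, 40, 30]
Insert 23: [48, 40, 30, 23]

Final heap: [48, 40, 30, 23]


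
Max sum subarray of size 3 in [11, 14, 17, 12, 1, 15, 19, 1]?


[0:3]: 42
[1:4]: 43
[2:5]: 30
[3:6]: 28
[4:7]: 35
[5:8]: 35

Max: 43 at [1:4]


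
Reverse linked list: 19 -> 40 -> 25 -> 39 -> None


Step 1: curr=19, set curr.next=prev(None) | reversed so far: 19
Step 2: curr=40, set curr.next=prev(19) | reversed so far: 40 -> 19
Step 3: curr=25, set curr.next=prev(40) | reversed so far: 25 -> 40 -> 19
Step 4: curr=39, set curr.next=prev(25) | reversed so far: 39 -> 25 -> 40 -> 19

39 -> 25 -> 40 -> 19 -> None


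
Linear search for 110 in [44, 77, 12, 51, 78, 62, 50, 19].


i=0: 44!=110
i=1: 77!=110
i=2: 12!=110
i=3: 51!=110
i=4: 78!=110
i=5: 62!=110
i=6: 50!=110
i=7: 19!=110

Not found, 8 comps


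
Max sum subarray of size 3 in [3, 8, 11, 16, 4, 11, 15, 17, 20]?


[0:3]: 22
[1:4]: 35
[2:5]: 31
[3:6]: 31
[4:7]: 30
[5:8]: 43
[6:9]: 52

Max: 52 at [6:9]


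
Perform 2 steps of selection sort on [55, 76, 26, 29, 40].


Initial: [55, 76, 26, 29, 40]
Step 1: min=26 at 2
  Swap: [26, 76, 55, 29, 40]
Step 2: min=29 at 3
  Swap: [26, 29, 55, 76, 40]

After 2 steps: [26, 29, 55, 76, 40]


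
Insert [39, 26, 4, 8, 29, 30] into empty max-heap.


Insert 39: [39]
Insert 26: [39, 26]
Insert 4: [39, 26, 4]
Insert 8: [39, 26, 4, 8]
Insert 29: [39, 29, 4, 8, 26]
Insert 30: [39, 29, 30, 8, 26, 4]

Final heap: [39, 29, 30, 8, 26, 4]


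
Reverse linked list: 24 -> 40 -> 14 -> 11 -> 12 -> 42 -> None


Step 1: curr=24, set curr.next=prev(None) | reversed so far: 24
Step 2: curr=40, set curr.next=prev(24) | reversed so far: 40 -> 24
Step 3: curr=14, set curr.next=prev(40) | reversed so far: 14 -> 40 -> 24
Step 4: curr=11, set curr.next=prev(14) | reversed so far: 11 -> 14 -> 40 -> 24
Step 5: curr=12, set curr.next=prev(11) | reversed so far: 12 -> 11 -> 14 -> 40 -> 24
Step 6: curr=42, set curr.next=prev(12) | reversed so far: 42 -> 12 -> 11 -> 14 -> 40 -> 24

42 -> 12 -> 11 -> 14 -> 40 -> 24 -> None


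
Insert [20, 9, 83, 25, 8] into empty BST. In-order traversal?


Insert 20: root
Insert 9: L from 20
Insert 83: R from 20
Insert 25: R from 20 -> L from 83
Insert 8: L from 20 -> L from 9

In-order: [8, 9, 20, 25, 83]


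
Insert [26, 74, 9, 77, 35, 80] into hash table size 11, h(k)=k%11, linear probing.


Insert 26: h=4 -> slot 4
Insert 74: h=8 -> slot 8
Insert 9: h=9 -> slot 9
Insert 77: h=0 -> slot 0
Insert 35: h=2 -> slot 2
Insert 80: h=3 -> slot 3

Table: [77, None, 35, 80, 26, None, None, None, 74, 9, None]


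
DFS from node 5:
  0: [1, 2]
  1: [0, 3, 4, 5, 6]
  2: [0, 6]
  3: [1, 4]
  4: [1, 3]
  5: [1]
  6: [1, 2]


Visit 5, push [1]
Visit 1, push [6, 4, 3, 0]
Visit 0, push [2]
Visit 2, push [6]
Visit 6, push []
Visit 3, push [4]
Visit 4, push []

DFS order: [5, 1, 0, 2, 6, 3, 4]


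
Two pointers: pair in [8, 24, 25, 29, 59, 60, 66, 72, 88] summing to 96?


lo=0(8)+hi=8(88)=96

Yes: 8+88=96


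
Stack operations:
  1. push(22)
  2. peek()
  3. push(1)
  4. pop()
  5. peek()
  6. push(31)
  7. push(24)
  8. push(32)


push(22) -> [22]
peek()->22
push(1) -> [22, 1]
pop()->1, [22]
peek()->22
push(31) -> [22, 31]
push(24) -> [22, 31, 24]
push(32) -> [22, 31, 24, 32]

Final stack: [22, 31, 24, 32]


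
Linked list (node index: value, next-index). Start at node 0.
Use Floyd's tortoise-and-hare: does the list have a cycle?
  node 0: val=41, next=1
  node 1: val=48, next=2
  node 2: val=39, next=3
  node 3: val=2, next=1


Floyd's tortoise (slow, +1) and hare (fast, +2):
  init: slow=0, fast=0
  step 1: slow=1, fast=2
  step 2: slow=2, fast=1
  step 3: slow=3, fast=3
  slow == fast at node 3: cycle detected

Cycle: yes


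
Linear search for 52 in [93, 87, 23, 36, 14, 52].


i=0: 93!=52
i=1: 87!=52
i=2: 23!=52
i=3: 36!=52
i=4: 14!=52
i=5: 52==52 found!

Found at 5, 6 comps


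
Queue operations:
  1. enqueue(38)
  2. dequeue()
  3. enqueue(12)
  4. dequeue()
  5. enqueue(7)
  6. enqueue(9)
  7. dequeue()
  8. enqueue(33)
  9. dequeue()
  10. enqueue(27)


enqueue(38) -> [38]
dequeue()->38, []
enqueue(12) -> [12]
dequeue()->12, []
enqueue(7) -> [7]
enqueue(9) -> [7, 9]
dequeue()->7, [9]
enqueue(33) -> [9, 33]
dequeue()->9, [33]
enqueue(27) -> [33, 27]

Final queue: [33, 27]


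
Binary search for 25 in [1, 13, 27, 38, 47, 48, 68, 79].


Step 1: lo=0, hi=7, mid=3, val=38
Step 2: lo=0, hi=2, mid=1, val=13
Step 3: lo=2, hi=2, mid=2, val=27

Not found


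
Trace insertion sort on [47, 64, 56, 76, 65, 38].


Initial: [47, 64, 56, 76, 65, 38]
Insert 64: [47, 64, 56, 76, 65, 38]
Insert 56: [47, 56, 64, 76, 65, 38]
Insert 76: [47, 56, 64, 76, 65, 38]
Insert 65: [47, 56, 64, 65, 76, 38]
Insert 38: [38, 47, 56, 64, 65, 76]

Sorted: [38, 47, 56, 64, 65, 76]


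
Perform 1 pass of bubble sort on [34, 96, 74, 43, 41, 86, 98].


Initial: [34, 96, 74, 43, 41, 86, 98]
Pass 1: [34, 74, 43, 41, 86, 96, 98] (4 swaps)

After 1 pass: [34, 74, 43, 41, 86, 96, 98]


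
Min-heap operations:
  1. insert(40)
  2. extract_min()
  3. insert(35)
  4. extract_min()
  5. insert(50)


insert(40) -> [40]
extract_min()->40, []
insert(35) -> [35]
extract_min()->35, []
insert(50) -> [50]

Final heap: [50]


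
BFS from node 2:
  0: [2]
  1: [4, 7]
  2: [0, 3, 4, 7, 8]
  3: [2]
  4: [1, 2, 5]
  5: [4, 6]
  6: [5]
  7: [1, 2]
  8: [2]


Visit 2, enqueue [0, 3, 4, 7, 8]
Visit 0, enqueue []
Visit 3, enqueue []
Visit 4, enqueue [1, 5]
Visit 7, enqueue []
Visit 8, enqueue []
Visit 1, enqueue []
Visit 5, enqueue [6]
Visit 6, enqueue []

BFS order: [2, 0, 3, 4, 7, 8, 1, 5, 6]


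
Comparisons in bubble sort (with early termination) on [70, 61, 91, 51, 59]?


Algorithm: bubble sort (with early termination)
Input: [70, 61, 91, 51, 59]
Sorted: [51, 59, 61, 70, 91]

10


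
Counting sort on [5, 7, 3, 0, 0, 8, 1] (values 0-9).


Input: [5, 7, 3, 0, 0, 8, 1]
Counts: [2, 1, 0, 1, 0, 1, 0, 1, 1, 0]

Sorted: [0, 0, 1, 3, 5, 7, 8]


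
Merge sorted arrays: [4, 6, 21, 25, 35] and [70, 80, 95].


Take 4 from A
Take 6 from A
Take 21 from A
Take 25 from A
Take 35 from A

Merged: [4, 6, 21, 25, 35, 70, 80, 95]


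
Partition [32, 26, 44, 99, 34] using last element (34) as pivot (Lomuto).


Pivot: 34
  32 <= 34: advance i (no swap)
  26 <= 34: advance i (no swap)
Place pivot at 2: [32, 26, 34, 99, 44]

Partitioned: [32, 26, 34, 99, 44]


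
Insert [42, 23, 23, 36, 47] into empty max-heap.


Insert 42: [42]
Insert 23: [42, 23]
Insert 23: [42, 23, 23]
Insert 36: [42, 36, 23, 23]
Insert 47: [47, 42, 23, 23, 36]

Final heap: [47, 42, 23, 23, 36]


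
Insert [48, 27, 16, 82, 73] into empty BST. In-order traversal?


Insert 48: root
Insert 27: L from 48
Insert 16: L from 48 -> L from 27
Insert 82: R from 48
Insert 73: R from 48 -> L from 82

In-order: [16, 27, 48, 73, 82]


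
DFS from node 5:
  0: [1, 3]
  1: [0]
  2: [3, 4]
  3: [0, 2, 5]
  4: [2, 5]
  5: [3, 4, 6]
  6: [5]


Visit 5, push [6, 4, 3]
Visit 3, push [2, 0]
Visit 0, push [1]
Visit 1, push []
Visit 2, push [4]
Visit 4, push []
Visit 6, push []

DFS order: [5, 3, 0, 1, 2, 4, 6]


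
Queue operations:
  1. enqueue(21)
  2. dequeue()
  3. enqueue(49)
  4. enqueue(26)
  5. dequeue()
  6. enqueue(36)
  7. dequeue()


enqueue(21) -> [21]
dequeue()->21, []
enqueue(49) -> [49]
enqueue(26) -> [49, 26]
dequeue()->49, [26]
enqueue(36) -> [26, 36]
dequeue()->26, [36]

Final queue: [36]


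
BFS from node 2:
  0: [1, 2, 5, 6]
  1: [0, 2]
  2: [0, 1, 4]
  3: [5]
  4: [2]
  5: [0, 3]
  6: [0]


Visit 2, enqueue [0, 1, 4]
Visit 0, enqueue [5, 6]
Visit 1, enqueue []
Visit 4, enqueue []
Visit 5, enqueue [3]
Visit 6, enqueue []
Visit 3, enqueue []

BFS order: [2, 0, 1, 4, 5, 6, 3]


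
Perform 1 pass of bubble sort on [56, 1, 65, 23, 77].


Initial: [56, 1, 65, 23, 77]
Pass 1: [1, 56, 23, 65, 77] (2 swaps)

After 1 pass: [1, 56, 23, 65, 77]


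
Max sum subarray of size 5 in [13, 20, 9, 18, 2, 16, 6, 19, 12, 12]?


[0:5]: 62
[1:6]: 65
[2:7]: 51
[3:8]: 61
[4:9]: 55
[5:10]: 65

Max: 65 at [1:6]


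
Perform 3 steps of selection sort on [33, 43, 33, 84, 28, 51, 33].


Initial: [33, 43, 33, 84, 28, 51, 33]
Step 1: min=28 at 4
  Swap: [28, 43, 33, 84, 33, 51, 33]
Step 2: min=33 at 2
  Swap: [28, 33, 43, 84, 33, 51, 33]
Step 3: min=33 at 4
  Swap: [28, 33, 33, 84, 43, 51, 33]

After 3 steps: [28, 33, 33, 84, 43, 51, 33]


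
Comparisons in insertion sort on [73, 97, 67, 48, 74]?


Algorithm: insertion sort
Input: [73, 97, 67, 48, 74]
Sorted: [48, 67, 73, 74, 97]

8


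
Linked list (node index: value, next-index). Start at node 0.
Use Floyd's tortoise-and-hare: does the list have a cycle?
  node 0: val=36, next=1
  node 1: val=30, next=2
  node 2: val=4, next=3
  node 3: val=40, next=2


Floyd's tortoise (slow, +1) and hare (fast, +2):
  init: slow=0, fast=0
  step 1: slow=1, fast=2
  step 2: slow=2, fast=2
  slow == fast at node 2: cycle detected

Cycle: yes


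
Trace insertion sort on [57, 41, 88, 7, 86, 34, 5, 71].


Initial: [57, 41, 88, 7, 86, 34, 5, 71]
Insert 41: [41, 57, 88, 7, 86, 34, 5, 71]
Insert 88: [41, 57, 88, 7, 86, 34, 5, 71]
Insert 7: [7, 41, 57, 88, 86, 34, 5, 71]
Insert 86: [7, 41, 57, 86, 88, 34, 5, 71]
Insert 34: [7, 34, 41, 57, 86, 88, 5, 71]
Insert 5: [5, 7, 34, 41, 57, 86, 88, 71]
Insert 71: [5, 7, 34, 41, 57, 71, 86, 88]

Sorted: [5, 7, 34, 41, 57, 71, 86, 88]


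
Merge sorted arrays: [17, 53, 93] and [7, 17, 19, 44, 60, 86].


Take 7 from B
Take 17 from A
Take 17 from B
Take 19 from B
Take 44 from B
Take 53 from A
Take 60 from B
Take 86 from B

Merged: [7, 17, 17, 19, 44, 53, 60, 86, 93]


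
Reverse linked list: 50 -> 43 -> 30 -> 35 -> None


Step 1: curr=50, set curr.next=prev(None) | reversed so far: 50
Step 2: curr=43, set curr.next=prev(50) | reversed so far: 43 -> 50
Step 3: curr=30, set curr.next=prev(43) | reversed so far: 30 -> 43 -> 50
Step 4: curr=35, set curr.next=prev(30) | reversed so far: 35 -> 30 -> 43 -> 50

35 -> 30 -> 43 -> 50 -> None


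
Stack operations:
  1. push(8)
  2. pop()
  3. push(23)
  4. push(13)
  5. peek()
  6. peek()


push(8) -> [8]
pop()->8, []
push(23) -> [23]
push(13) -> [23, 13]
peek()->13
peek()->13

Final stack: [23, 13]


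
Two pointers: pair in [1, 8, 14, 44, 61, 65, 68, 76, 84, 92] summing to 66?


lo=0(1)+hi=9(92)=93
lo=0(1)+hi=8(84)=85
lo=0(1)+hi=7(76)=77
lo=0(1)+hi=6(68)=69
lo=0(1)+hi=5(65)=66

Yes: 1+65=66


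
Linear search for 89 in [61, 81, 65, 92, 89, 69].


i=0: 61!=89
i=1: 81!=89
i=2: 65!=89
i=3: 92!=89
i=4: 89==89 found!

Found at 4, 5 comps


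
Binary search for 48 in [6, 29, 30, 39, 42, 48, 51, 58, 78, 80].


Step 1: lo=0, hi=9, mid=4, val=42
Step 2: lo=5, hi=9, mid=7, val=58
Step 3: lo=5, hi=6, mid=5, val=48

Found at index 5


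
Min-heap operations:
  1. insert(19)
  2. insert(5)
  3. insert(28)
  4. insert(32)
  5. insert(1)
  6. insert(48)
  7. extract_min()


insert(19) -> [19]
insert(5) -> [5, 19]
insert(28) -> [5, 19, 28]
insert(32) -> [5, 19, 28, 32]
insert(1) -> [1, 5, 28, 32, 19]
insert(48) -> [1, 5, 28, 32, 19, 48]
extract_min()->1, [5, 19, 28, 32, 48]

Final heap: [5, 19, 28, 32, 48]


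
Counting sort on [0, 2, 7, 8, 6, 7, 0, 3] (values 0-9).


Input: [0, 2, 7, 8, 6, 7, 0, 3]
Counts: [2, 0, 1, 1, 0, 0, 1, 2, 1, 0]

Sorted: [0, 0, 2, 3, 6, 7, 7, 8]


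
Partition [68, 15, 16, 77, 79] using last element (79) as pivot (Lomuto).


Pivot: 79
  68 <= 79: advance i (no swap)
  15 <= 79: advance i (no swap)
  16 <= 79: advance i (no swap)
  77 <= 79: advance i (no swap)
Place pivot at 4: [68, 15, 16, 77, 79]

Partitioned: [68, 15, 16, 77, 79]


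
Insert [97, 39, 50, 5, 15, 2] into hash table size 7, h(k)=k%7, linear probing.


Insert 97: h=6 -> slot 6
Insert 39: h=4 -> slot 4
Insert 50: h=1 -> slot 1
Insert 5: h=5 -> slot 5
Insert 15: h=1, 1 probes -> slot 2
Insert 2: h=2, 1 probes -> slot 3

Table: [None, 50, 15, 2, 39, 5, 97]


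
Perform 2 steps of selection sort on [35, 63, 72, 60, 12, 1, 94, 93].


Initial: [35, 63, 72, 60, 12, 1, 94, 93]
Step 1: min=1 at 5
  Swap: [1, 63, 72, 60, 12, 35, 94, 93]
Step 2: min=12 at 4
  Swap: [1, 12, 72, 60, 63, 35, 94, 93]

After 2 steps: [1, 12, 72, 60, 63, 35, 94, 93]


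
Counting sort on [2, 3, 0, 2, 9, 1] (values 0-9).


Input: [2, 3, 0, 2, 9, 1]
Counts: [1, 1, 2, 1, 0, 0, 0, 0, 0, 1]

Sorted: [0, 1, 2, 2, 3, 9]


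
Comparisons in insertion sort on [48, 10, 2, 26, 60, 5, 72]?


Algorithm: insertion sort
Input: [48, 10, 2, 26, 60, 5, 72]
Sorted: [2, 5, 10, 26, 48, 60, 72]

12


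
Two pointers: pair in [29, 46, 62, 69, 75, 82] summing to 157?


lo=0(29)+hi=5(82)=111
lo=1(46)+hi=5(82)=128
lo=2(62)+hi=5(82)=144
lo=3(69)+hi=5(82)=151
lo=4(75)+hi=5(82)=157

Yes: 75+82=157


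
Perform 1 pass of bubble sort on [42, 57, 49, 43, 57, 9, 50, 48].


Initial: [42, 57, 49, 43, 57, 9, 50, 48]
Pass 1: [42, 49, 43, 57, 9, 50, 48, 57] (5 swaps)

After 1 pass: [42, 49, 43, 57, 9, 50, 48, 57]


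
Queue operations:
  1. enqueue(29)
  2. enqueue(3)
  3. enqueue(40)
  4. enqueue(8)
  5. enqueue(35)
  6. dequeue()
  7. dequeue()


enqueue(29) -> [29]
enqueue(3) -> [29, 3]
enqueue(40) -> [29, 3, 40]
enqueue(8) -> [29, 3, 40, 8]
enqueue(35) -> [29, 3, 40, 8, 35]
dequeue()->29, [3, 40, 8, 35]
dequeue()->3, [40, 8, 35]

Final queue: [40, 8, 35]


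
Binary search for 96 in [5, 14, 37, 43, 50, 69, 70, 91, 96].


Step 1: lo=0, hi=8, mid=4, val=50
Step 2: lo=5, hi=8, mid=6, val=70
Step 3: lo=7, hi=8, mid=7, val=91
Step 4: lo=8, hi=8, mid=8, val=96

Found at index 8


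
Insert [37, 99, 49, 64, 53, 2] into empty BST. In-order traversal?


Insert 37: root
Insert 99: R from 37
Insert 49: R from 37 -> L from 99
Insert 64: R from 37 -> L from 99 -> R from 49
Insert 53: R from 37 -> L from 99 -> R from 49 -> L from 64
Insert 2: L from 37

In-order: [2, 37, 49, 53, 64, 99]


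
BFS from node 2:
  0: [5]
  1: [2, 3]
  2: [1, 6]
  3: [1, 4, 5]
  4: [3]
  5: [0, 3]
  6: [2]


Visit 2, enqueue [1, 6]
Visit 1, enqueue [3]
Visit 6, enqueue []
Visit 3, enqueue [4, 5]
Visit 4, enqueue []
Visit 5, enqueue [0]
Visit 0, enqueue []

BFS order: [2, 1, 6, 3, 4, 5, 0]


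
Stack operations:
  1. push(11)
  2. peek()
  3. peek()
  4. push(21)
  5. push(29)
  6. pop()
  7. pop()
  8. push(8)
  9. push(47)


push(11) -> [11]
peek()->11
peek()->11
push(21) -> [11, 21]
push(29) -> [11, 21, 29]
pop()->29, [11, 21]
pop()->21, [11]
push(8) -> [11, 8]
push(47) -> [11, 8, 47]

Final stack: [11, 8, 47]


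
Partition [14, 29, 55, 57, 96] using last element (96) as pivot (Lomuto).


Pivot: 96
  14 <= 96: advance i (no swap)
  29 <= 96: advance i (no swap)
  55 <= 96: advance i (no swap)
  57 <= 96: advance i (no swap)
Place pivot at 4: [14, 29, 55, 57, 96]

Partitioned: [14, 29, 55, 57, 96]


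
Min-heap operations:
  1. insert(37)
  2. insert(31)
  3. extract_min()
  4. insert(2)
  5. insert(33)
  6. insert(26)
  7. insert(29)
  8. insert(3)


insert(37) -> [37]
insert(31) -> [31, 37]
extract_min()->31, [37]
insert(2) -> [2, 37]
insert(33) -> [2, 37, 33]
insert(26) -> [2, 26, 33, 37]
insert(29) -> [2, 26, 33, 37, 29]
insert(3) -> [2, 26, 3, 37, 29, 33]

Final heap: [2, 26, 3, 37, 29, 33]


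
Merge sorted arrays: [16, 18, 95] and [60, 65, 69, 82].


Take 16 from A
Take 18 from A
Take 60 from B
Take 65 from B
Take 69 from B
Take 82 from B

Merged: [16, 18, 60, 65, 69, 82, 95]


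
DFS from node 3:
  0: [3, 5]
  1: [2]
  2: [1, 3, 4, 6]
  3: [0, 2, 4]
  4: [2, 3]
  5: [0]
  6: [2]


Visit 3, push [4, 2, 0]
Visit 0, push [5]
Visit 5, push []
Visit 2, push [6, 4, 1]
Visit 1, push []
Visit 4, push []
Visit 6, push []

DFS order: [3, 0, 5, 2, 1, 4, 6]


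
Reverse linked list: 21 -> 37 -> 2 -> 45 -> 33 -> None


Step 1: curr=21, set curr.next=prev(None) | reversed so far: 21
Step 2: curr=37, set curr.next=prev(21) | reversed so far: 37 -> 21
Step 3: curr=2, set curr.next=prev(37) | reversed so far: 2 -> 37 -> 21
Step 4: curr=45, set curr.next=prev(2) | reversed so far: 45 -> 2 -> 37 -> 21
Step 5: curr=33, set curr.next=prev(45) | reversed so far: 33 -> 45 -> 2 -> 37 -> 21

33 -> 45 -> 2 -> 37 -> 21 -> None


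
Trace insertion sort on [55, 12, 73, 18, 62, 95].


Initial: [55, 12, 73, 18, 62, 95]
Insert 12: [12, 55, 73, 18, 62, 95]
Insert 73: [12, 55, 73, 18, 62, 95]
Insert 18: [12, 18, 55, 73, 62, 95]
Insert 62: [12, 18, 55, 62, 73, 95]
Insert 95: [12, 18, 55, 62, 73, 95]

Sorted: [12, 18, 55, 62, 73, 95]


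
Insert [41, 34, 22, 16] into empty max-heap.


Insert 41: [41]
Insert 34: [41, 34]
Insert 22: [41, 34, 22]
Insert 16: [41, 34, 22, 16]

Final heap: [41, 34, 22, 16]


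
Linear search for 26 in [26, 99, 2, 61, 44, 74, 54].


i=0: 26==26 found!

Found at 0, 1 comps


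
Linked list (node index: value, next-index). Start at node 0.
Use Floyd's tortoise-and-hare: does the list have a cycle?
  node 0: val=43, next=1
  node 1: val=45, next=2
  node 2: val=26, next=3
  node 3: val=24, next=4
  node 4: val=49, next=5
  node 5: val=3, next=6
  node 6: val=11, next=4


Floyd's tortoise (slow, +1) and hare (fast, +2):
  init: slow=0, fast=0
  step 1: slow=1, fast=2
  step 2: slow=2, fast=4
  step 3: slow=3, fast=6
  step 4: slow=4, fast=5
  step 5: slow=5, fast=4
  step 6: slow=6, fast=6
  slow == fast at node 6: cycle detected

Cycle: yes


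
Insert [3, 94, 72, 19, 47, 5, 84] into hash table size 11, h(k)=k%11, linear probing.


Insert 3: h=3 -> slot 3
Insert 94: h=6 -> slot 6
Insert 72: h=6, 1 probes -> slot 7
Insert 19: h=8 -> slot 8
Insert 47: h=3, 1 probes -> slot 4
Insert 5: h=5 -> slot 5
Insert 84: h=7, 2 probes -> slot 9

Table: [None, None, None, 3, 47, 5, 94, 72, 19, 84, None]


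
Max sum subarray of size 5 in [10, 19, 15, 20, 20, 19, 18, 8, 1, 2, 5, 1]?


[0:5]: 84
[1:6]: 93
[2:7]: 92
[3:8]: 85
[4:9]: 66
[5:10]: 48
[6:11]: 34
[7:12]: 17

Max: 93 at [1:6]


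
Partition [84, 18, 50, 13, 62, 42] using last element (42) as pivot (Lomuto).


Pivot: 42
  18 <= 42: swap -> [18, 84, 50, 13, 62, 42]
  13 <= 42: swap -> [18, 13, 50, 84, 62, 42]
Place pivot at 2: [18, 13, 42, 84, 62, 50]

Partitioned: [18, 13, 42, 84, 62, 50]


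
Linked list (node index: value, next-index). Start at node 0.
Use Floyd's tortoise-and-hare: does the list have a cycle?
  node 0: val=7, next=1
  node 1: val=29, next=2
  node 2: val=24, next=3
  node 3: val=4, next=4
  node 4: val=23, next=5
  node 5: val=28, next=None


Floyd's tortoise (slow, +1) and hare (fast, +2):
  init: slow=0, fast=0
  step 1: slow=1, fast=2
  step 2: slow=2, fast=4
  step 3: fast 4->5->None, no cycle

Cycle: no


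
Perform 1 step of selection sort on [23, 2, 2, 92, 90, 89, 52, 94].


Initial: [23, 2, 2, 92, 90, 89, 52, 94]
Step 1: min=2 at 1
  Swap: [2, 23, 2, 92, 90, 89, 52, 94]

After 1 step: [2, 23, 2, 92, 90, 89, 52, 94]


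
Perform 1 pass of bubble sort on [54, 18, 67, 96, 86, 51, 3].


Initial: [54, 18, 67, 96, 86, 51, 3]
Pass 1: [18, 54, 67, 86, 51, 3, 96] (4 swaps)

After 1 pass: [18, 54, 67, 86, 51, 3, 96]


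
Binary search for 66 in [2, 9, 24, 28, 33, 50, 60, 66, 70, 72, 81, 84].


Step 1: lo=0, hi=11, mid=5, val=50
Step 2: lo=6, hi=11, mid=8, val=70
Step 3: lo=6, hi=7, mid=6, val=60
Step 4: lo=7, hi=7, mid=7, val=66

Found at index 7


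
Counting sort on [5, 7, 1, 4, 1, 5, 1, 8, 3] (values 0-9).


Input: [5, 7, 1, 4, 1, 5, 1, 8, 3]
Counts: [0, 3, 0, 1, 1, 2, 0, 1, 1, 0]

Sorted: [1, 1, 1, 3, 4, 5, 5, 7, 8]


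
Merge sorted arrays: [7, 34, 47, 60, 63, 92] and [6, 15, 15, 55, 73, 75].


Take 6 from B
Take 7 from A
Take 15 from B
Take 15 from B
Take 34 from A
Take 47 from A
Take 55 from B
Take 60 from A
Take 63 from A
Take 73 from B
Take 75 from B

Merged: [6, 7, 15, 15, 34, 47, 55, 60, 63, 73, 75, 92]


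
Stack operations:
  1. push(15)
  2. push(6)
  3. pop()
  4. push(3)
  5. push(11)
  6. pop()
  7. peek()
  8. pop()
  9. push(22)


push(15) -> [15]
push(6) -> [15, 6]
pop()->6, [15]
push(3) -> [15, 3]
push(11) -> [15, 3, 11]
pop()->11, [15, 3]
peek()->3
pop()->3, [15]
push(22) -> [15, 22]

Final stack: [15, 22]


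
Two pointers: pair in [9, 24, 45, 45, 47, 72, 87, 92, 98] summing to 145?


lo=0(9)+hi=8(98)=107
lo=1(24)+hi=8(98)=122
lo=2(45)+hi=8(98)=143
lo=3(45)+hi=8(98)=143
lo=4(47)+hi=8(98)=145

Yes: 47+98=145


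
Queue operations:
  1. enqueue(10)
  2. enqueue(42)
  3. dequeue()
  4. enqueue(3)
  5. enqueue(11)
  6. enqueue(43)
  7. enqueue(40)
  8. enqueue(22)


enqueue(10) -> [10]
enqueue(42) -> [10, 42]
dequeue()->10, [42]
enqueue(3) -> [42, 3]
enqueue(11) -> [42, 3, 11]
enqueue(43) -> [42, 3, 11, 43]
enqueue(40) -> [42, 3, 11, 43, 40]
enqueue(22) -> [42, 3, 11, 43, 40, 22]

Final queue: [42, 3, 11, 43, 40, 22]


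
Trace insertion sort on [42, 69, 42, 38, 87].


Initial: [42, 69, 42, 38, 87]
Insert 69: [42, 69, 42, 38, 87]
Insert 42: [42, 42, 69, 38, 87]
Insert 38: [38, 42, 42, 69, 87]
Insert 87: [38, 42, 42, 69, 87]

Sorted: [38, 42, 42, 69, 87]


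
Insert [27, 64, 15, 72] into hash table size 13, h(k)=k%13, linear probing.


Insert 27: h=1 -> slot 1
Insert 64: h=12 -> slot 12
Insert 15: h=2 -> slot 2
Insert 72: h=7 -> slot 7

Table: [None, 27, 15, None, None, None, None, 72, None, None, None, None, 64]


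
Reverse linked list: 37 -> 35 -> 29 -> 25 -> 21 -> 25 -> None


Step 1: curr=37, set curr.next=prev(None) | reversed so far: 37
Step 2: curr=35, set curr.next=prev(37) | reversed so far: 35 -> 37
Step 3: curr=29, set curr.next=prev(35) | reversed so far: 29 -> 35 -> 37
Step 4: curr=25, set curr.next=prev(29) | reversed so far: 25 -> 29 -> 35 -> 37
Step 5: curr=21, set curr.next=prev(25) | reversed so far: 21 -> 25 -> 29 -> 35 -> 37
Step 6: curr=25, set curr.next=prev(21) | reversed so far: 25 -> 21 -> 25 -> 29 -> 35 -> 37

25 -> 21 -> 25 -> 29 -> 35 -> 37 -> None


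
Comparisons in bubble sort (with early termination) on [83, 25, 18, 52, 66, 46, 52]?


Algorithm: bubble sort (with early termination)
Input: [83, 25, 18, 52, 66, 46, 52]
Sorted: [18, 25, 46, 52, 52, 66, 83]

18


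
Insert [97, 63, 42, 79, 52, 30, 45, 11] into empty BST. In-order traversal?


Insert 97: root
Insert 63: L from 97
Insert 42: L from 97 -> L from 63
Insert 79: L from 97 -> R from 63
Insert 52: L from 97 -> L from 63 -> R from 42
Insert 30: L from 97 -> L from 63 -> L from 42
Insert 45: L from 97 -> L from 63 -> R from 42 -> L from 52
Insert 11: L from 97 -> L from 63 -> L from 42 -> L from 30

In-order: [11, 30, 42, 45, 52, 63, 79, 97]


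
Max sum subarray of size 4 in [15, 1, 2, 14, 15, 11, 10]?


[0:4]: 32
[1:5]: 32
[2:6]: 42
[3:7]: 50

Max: 50 at [3:7]


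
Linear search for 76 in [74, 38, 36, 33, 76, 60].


i=0: 74!=76
i=1: 38!=76
i=2: 36!=76
i=3: 33!=76
i=4: 76==76 found!

Found at 4, 5 comps


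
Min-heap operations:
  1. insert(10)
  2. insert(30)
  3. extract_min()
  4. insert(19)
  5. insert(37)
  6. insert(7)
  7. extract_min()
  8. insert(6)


insert(10) -> [10]
insert(30) -> [10, 30]
extract_min()->10, [30]
insert(19) -> [19, 30]
insert(37) -> [19, 30, 37]
insert(7) -> [7, 19, 37, 30]
extract_min()->7, [19, 30, 37]
insert(6) -> [6, 19, 37, 30]

Final heap: [6, 19, 37, 30]


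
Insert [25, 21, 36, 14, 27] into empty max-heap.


Insert 25: [25]
Insert 21: [25, 21]
Insert 36: [36, 21, 25]
Insert 14: [36, 21, 25, 14]
Insert 27: [36, 27, 25, 14, 21]

Final heap: [36, 27, 25, 14, 21]


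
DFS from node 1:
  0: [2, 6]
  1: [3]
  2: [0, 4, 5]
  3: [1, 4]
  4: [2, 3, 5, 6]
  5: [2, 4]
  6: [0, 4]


Visit 1, push [3]
Visit 3, push [4]
Visit 4, push [6, 5, 2]
Visit 2, push [5, 0]
Visit 0, push [6]
Visit 6, push []
Visit 5, push []

DFS order: [1, 3, 4, 2, 0, 6, 5]


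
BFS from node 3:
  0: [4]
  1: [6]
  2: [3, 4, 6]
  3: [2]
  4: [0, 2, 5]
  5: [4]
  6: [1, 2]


Visit 3, enqueue [2]
Visit 2, enqueue [4, 6]
Visit 4, enqueue [0, 5]
Visit 6, enqueue [1]
Visit 0, enqueue []
Visit 5, enqueue []
Visit 1, enqueue []

BFS order: [3, 2, 4, 6, 0, 5, 1]


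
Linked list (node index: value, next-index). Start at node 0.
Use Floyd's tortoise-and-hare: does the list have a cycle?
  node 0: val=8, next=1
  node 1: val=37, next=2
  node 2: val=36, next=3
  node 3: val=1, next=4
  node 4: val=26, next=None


Floyd's tortoise (slow, +1) and hare (fast, +2):
  init: slow=0, fast=0
  step 1: slow=1, fast=2
  step 2: slow=2, fast=4
  step 3: fast -> None, no cycle

Cycle: no


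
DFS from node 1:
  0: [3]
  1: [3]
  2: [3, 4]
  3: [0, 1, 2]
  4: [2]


Visit 1, push [3]
Visit 3, push [2, 0]
Visit 0, push []
Visit 2, push [4]
Visit 4, push []

DFS order: [1, 3, 0, 2, 4]


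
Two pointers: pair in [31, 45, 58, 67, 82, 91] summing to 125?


lo=0(31)+hi=5(91)=122
lo=1(45)+hi=5(91)=136
lo=1(45)+hi=4(82)=127
lo=1(45)+hi=3(67)=112
lo=2(58)+hi=3(67)=125

Yes: 58+67=125


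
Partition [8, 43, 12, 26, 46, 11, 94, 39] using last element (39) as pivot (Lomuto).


Pivot: 39
  8 <= 39: advance i (no swap)
  12 <= 39: swap -> [8, 12, 43, 26, 46, 11, 94, 39]
  26 <= 39: swap -> [8, 12, 26, 43, 46, 11, 94, 39]
  11 <= 39: swap -> [8, 12, 26, 11, 46, 43, 94, 39]
Place pivot at 4: [8, 12, 26, 11, 39, 43, 94, 46]

Partitioned: [8, 12, 26, 11, 39, 43, 94, 46]


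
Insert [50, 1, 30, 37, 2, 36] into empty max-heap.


Insert 50: [50]
Insert 1: [50, 1]
Insert 30: [50, 1, 30]
Insert 37: [50, 37, 30, 1]
Insert 2: [50, 37, 30, 1, 2]
Insert 36: [50, 37, 36, 1, 2, 30]

Final heap: [50, 37, 36, 1, 2, 30]


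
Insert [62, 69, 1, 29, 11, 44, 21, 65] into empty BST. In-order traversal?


Insert 62: root
Insert 69: R from 62
Insert 1: L from 62
Insert 29: L from 62 -> R from 1
Insert 11: L from 62 -> R from 1 -> L from 29
Insert 44: L from 62 -> R from 1 -> R from 29
Insert 21: L from 62 -> R from 1 -> L from 29 -> R from 11
Insert 65: R from 62 -> L from 69

In-order: [1, 11, 21, 29, 44, 62, 65, 69]


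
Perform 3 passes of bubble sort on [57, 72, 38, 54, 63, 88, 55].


Initial: [57, 72, 38, 54, 63, 88, 55]
Pass 1: [57, 38, 54, 63, 72, 55, 88] (4 swaps)
Pass 2: [38, 54, 57, 63, 55, 72, 88] (3 swaps)
Pass 3: [38, 54, 57, 55, 63, 72, 88] (1 swaps)

After 3 passes: [38, 54, 57, 55, 63, 72, 88]


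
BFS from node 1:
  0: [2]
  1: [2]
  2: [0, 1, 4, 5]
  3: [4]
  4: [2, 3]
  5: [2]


Visit 1, enqueue [2]
Visit 2, enqueue [0, 4, 5]
Visit 0, enqueue []
Visit 4, enqueue [3]
Visit 5, enqueue []
Visit 3, enqueue []

BFS order: [1, 2, 0, 4, 5, 3]


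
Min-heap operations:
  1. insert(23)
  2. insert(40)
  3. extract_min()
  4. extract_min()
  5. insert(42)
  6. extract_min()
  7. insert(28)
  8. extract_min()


insert(23) -> [23]
insert(40) -> [23, 40]
extract_min()->23, [40]
extract_min()->40, []
insert(42) -> [42]
extract_min()->42, []
insert(28) -> [28]
extract_min()->28, []

Final heap: []


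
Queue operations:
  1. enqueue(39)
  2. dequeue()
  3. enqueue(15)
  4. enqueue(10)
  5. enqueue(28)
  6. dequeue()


enqueue(39) -> [39]
dequeue()->39, []
enqueue(15) -> [15]
enqueue(10) -> [15, 10]
enqueue(28) -> [15, 10, 28]
dequeue()->15, [10, 28]

Final queue: [10, 28]


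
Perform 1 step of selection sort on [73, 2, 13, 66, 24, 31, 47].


Initial: [73, 2, 13, 66, 24, 31, 47]
Step 1: min=2 at 1
  Swap: [2, 73, 13, 66, 24, 31, 47]

After 1 step: [2, 73, 13, 66, 24, 31, 47]


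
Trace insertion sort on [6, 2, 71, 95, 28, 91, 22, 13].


Initial: [6, 2, 71, 95, 28, 91, 22, 13]
Insert 2: [2, 6, 71, 95, 28, 91, 22, 13]
Insert 71: [2, 6, 71, 95, 28, 91, 22, 13]
Insert 95: [2, 6, 71, 95, 28, 91, 22, 13]
Insert 28: [2, 6, 28, 71, 95, 91, 22, 13]
Insert 91: [2, 6, 28, 71, 91, 95, 22, 13]
Insert 22: [2, 6, 22, 28, 71, 91, 95, 13]
Insert 13: [2, 6, 13, 22, 28, 71, 91, 95]

Sorted: [2, 6, 13, 22, 28, 71, 91, 95]


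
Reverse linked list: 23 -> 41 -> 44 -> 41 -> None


Step 1: curr=23, set curr.next=prev(None) | reversed so far: 23
Step 2: curr=41, set curr.next=prev(23) | reversed so far: 41 -> 23
Step 3: curr=44, set curr.next=prev(41) | reversed so far: 44 -> 41 -> 23
Step 4: curr=41, set curr.next=prev(44) | reversed so far: 41 -> 44 -> 41 -> 23

41 -> 44 -> 41 -> 23 -> None


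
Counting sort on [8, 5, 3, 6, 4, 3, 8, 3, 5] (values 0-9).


Input: [8, 5, 3, 6, 4, 3, 8, 3, 5]
Counts: [0, 0, 0, 3, 1, 2, 1, 0, 2, 0]

Sorted: [3, 3, 3, 4, 5, 5, 6, 8, 8]


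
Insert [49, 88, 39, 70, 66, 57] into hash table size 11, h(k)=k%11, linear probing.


Insert 49: h=5 -> slot 5
Insert 88: h=0 -> slot 0
Insert 39: h=6 -> slot 6
Insert 70: h=4 -> slot 4
Insert 66: h=0, 1 probes -> slot 1
Insert 57: h=2 -> slot 2

Table: [88, 66, 57, None, 70, 49, 39, None, None, None, None]


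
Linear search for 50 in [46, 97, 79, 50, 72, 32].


i=0: 46!=50
i=1: 97!=50
i=2: 79!=50
i=3: 50==50 found!

Found at 3, 4 comps


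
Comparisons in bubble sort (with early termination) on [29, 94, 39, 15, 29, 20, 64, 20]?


Algorithm: bubble sort (with early termination)
Input: [29, 94, 39, 15, 29, 20, 64, 20]
Sorted: [15, 20, 20, 29, 29, 39, 64, 94]

27


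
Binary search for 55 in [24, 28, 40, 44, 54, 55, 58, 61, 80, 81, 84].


Step 1: lo=0, hi=10, mid=5, val=55

Found at index 5


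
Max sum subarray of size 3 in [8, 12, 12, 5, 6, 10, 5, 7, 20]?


[0:3]: 32
[1:4]: 29
[2:5]: 23
[3:6]: 21
[4:7]: 21
[5:8]: 22
[6:9]: 32

Max: 32 at [0:3]


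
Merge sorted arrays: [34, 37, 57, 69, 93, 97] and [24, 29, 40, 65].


Take 24 from B
Take 29 from B
Take 34 from A
Take 37 from A
Take 40 from B
Take 57 from A
Take 65 from B

Merged: [24, 29, 34, 37, 40, 57, 65, 69, 93, 97]


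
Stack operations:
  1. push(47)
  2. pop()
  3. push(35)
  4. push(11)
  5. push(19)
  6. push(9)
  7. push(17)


push(47) -> [47]
pop()->47, []
push(35) -> [35]
push(11) -> [35, 11]
push(19) -> [35, 11, 19]
push(9) -> [35, 11, 19, 9]
push(17) -> [35, 11, 19, 9, 17]

Final stack: [35, 11, 19, 9, 17]


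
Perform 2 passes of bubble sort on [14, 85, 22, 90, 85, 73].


Initial: [14, 85, 22, 90, 85, 73]
Pass 1: [14, 22, 85, 85, 73, 90] (3 swaps)
Pass 2: [14, 22, 85, 73, 85, 90] (1 swaps)

After 2 passes: [14, 22, 85, 73, 85, 90]


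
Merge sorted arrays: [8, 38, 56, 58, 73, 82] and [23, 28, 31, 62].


Take 8 from A
Take 23 from B
Take 28 from B
Take 31 from B
Take 38 from A
Take 56 from A
Take 58 from A
Take 62 from B

Merged: [8, 23, 28, 31, 38, 56, 58, 62, 73, 82]


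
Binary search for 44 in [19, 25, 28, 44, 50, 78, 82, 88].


Step 1: lo=0, hi=7, mid=3, val=44

Found at index 3


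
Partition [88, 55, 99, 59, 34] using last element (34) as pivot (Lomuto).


Pivot: 34
Place pivot at 0: [34, 55, 99, 59, 88]

Partitioned: [34, 55, 99, 59, 88]


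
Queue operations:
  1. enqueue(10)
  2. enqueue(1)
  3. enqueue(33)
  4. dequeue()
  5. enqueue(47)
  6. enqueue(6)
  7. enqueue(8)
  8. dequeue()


enqueue(10) -> [10]
enqueue(1) -> [10, 1]
enqueue(33) -> [10, 1, 33]
dequeue()->10, [1, 33]
enqueue(47) -> [1, 33, 47]
enqueue(6) -> [1, 33, 47, 6]
enqueue(8) -> [1, 33, 47, 6, 8]
dequeue()->1, [33, 47, 6, 8]

Final queue: [33, 47, 6, 8]


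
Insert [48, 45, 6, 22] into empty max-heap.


Insert 48: [48]
Insert 45: [48, 45]
Insert 6: [48, 45, 6]
Insert 22: [48, 45, 6, 22]

Final heap: [48, 45, 6, 22]


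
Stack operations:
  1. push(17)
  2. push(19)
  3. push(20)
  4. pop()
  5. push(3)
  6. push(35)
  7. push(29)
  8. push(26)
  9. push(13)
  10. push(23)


push(17) -> [17]
push(19) -> [17, 19]
push(20) -> [17, 19, 20]
pop()->20, [17, 19]
push(3) -> [17, 19, 3]
push(35) -> [17, 19, 3, 35]
push(29) -> [17, 19, 3, 35, 29]
push(26) -> [17, 19, 3, 35, 29, 26]
push(13) -> [17, 19, 3, 35, 29, 26, 13]
push(23) -> [17, 19, 3, 35, 29, 26, 13, 23]

Final stack: [17, 19, 3, 35, 29, 26, 13, 23]


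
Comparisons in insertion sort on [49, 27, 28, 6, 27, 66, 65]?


Algorithm: insertion sort
Input: [49, 27, 28, 6, 27, 66, 65]
Sorted: [6, 27, 27, 28, 49, 65, 66]

12


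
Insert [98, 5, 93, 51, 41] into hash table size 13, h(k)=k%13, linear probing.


Insert 98: h=7 -> slot 7
Insert 5: h=5 -> slot 5
Insert 93: h=2 -> slot 2
Insert 51: h=12 -> slot 12
Insert 41: h=2, 1 probes -> slot 3

Table: [None, None, 93, 41, None, 5, None, 98, None, None, None, None, 51]


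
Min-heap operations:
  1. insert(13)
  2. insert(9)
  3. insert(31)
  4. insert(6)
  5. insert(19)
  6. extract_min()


insert(13) -> [13]
insert(9) -> [9, 13]
insert(31) -> [9, 13, 31]
insert(6) -> [6, 9, 31, 13]
insert(19) -> [6, 9, 31, 13, 19]
extract_min()->6, [9, 13, 31, 19]

Final heap: [9, 13, 31, 19]


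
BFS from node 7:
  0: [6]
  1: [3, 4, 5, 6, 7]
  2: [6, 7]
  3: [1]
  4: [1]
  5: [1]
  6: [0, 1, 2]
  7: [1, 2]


Visit 7, enqueue [1, 2]
Visit 1, enqueue [3, 4, 5, 6]
Visit 2, enqueue []
Visit 3, enqueue []
Visit 4, enqueue []
Visit 5, enqueue []
Visit 6, enqueue [0]
Visit 0, enqueue []

BFS order: [7, 1, 2, 3, 4, 5, 6, 0]


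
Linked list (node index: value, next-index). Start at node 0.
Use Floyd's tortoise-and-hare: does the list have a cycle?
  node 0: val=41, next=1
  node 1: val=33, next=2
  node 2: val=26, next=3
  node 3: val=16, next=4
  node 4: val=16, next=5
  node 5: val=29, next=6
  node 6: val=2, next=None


Floyd's tortoise (slow, +1) and hare (fast, +2):
  init: slow=0, fast=0
  step 1: slow=1, fast=2
  step 2: slow=2, fast=4
  step 3: slow=3, fast=6
  step 4: fast -> None, no cycle

Cycle: no


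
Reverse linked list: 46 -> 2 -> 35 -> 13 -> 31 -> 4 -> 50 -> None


Step 1: curr=46, set curr.next=prev(None) | reversed so far: 46
Step 2: curr=2, set curr.next=prev(46) | reversed so far: 2 -> 46
Step 3: curr=35, set curr.next=prev(2) | reversed so far: 35 -> 2 -> 46
Step 4: curr=13, set curr.next=prev(35) | reversed so far: 13 -> 35 -> 2 -> 46
Step 5: curr=31, set curr.next=prev(13) | reversed so far: 31 -> 13 -> 35 -> 2 -> 46
Step 6: curr=4, set curr.next=prev(31) | reversed so far: 4 -> 31 -> 13 -> 35 -> 2 -> 46
Step 7: curr=50, set curr.next=prev(4) | reversed so far: 50 -> 4 -> 31 -> 13 -> 35 -> 2 -> 46

50 -> 4 -> 31 -> 13 -> 35 -> 2 -> 46 -> None


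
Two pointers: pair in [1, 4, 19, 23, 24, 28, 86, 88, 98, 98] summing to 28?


lo=0(1)+hi=9(98)=99
lo=0(1)+hi=8(98)=99
lo=0(1)+hi=7(88)=89
lo=0(1)+hi=6(86)=87
lo=0(1)+hi=5(28)=29
lo=0(1)+hi=4(24)=25
lo=1(4)+hi=4(24)=28

Yes: 4+24=28


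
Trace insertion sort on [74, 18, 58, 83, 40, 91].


Initial: [74, 18, 58, 83, 40, 91]
Insert 18: [18, 74, 58, 83, 40, 91]
Insert 58: [18, 58, 74, 83, 40, 91]
Insert 83: [18, 58, 74, 83, 40, 91]
Insert 40: [18, 40, 58, 74, 83, 91]
Insert 91: [18, 40, 58, 74, 83, 91]

Sorted: [18, 40, 58, 74, 83, 91]
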